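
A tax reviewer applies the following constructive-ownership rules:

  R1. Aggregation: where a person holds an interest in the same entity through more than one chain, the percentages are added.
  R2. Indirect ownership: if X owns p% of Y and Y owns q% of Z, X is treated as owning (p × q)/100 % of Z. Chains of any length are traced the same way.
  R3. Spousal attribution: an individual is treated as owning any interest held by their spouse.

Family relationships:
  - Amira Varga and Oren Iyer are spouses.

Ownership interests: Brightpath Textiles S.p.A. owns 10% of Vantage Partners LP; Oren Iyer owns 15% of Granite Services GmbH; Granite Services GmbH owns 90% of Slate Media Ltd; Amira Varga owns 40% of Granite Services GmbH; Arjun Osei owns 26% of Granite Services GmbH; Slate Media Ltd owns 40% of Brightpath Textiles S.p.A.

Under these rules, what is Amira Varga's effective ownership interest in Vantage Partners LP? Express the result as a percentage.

By spousal attribution (R3), Amira Varga is treated as also owning Oren Iyer's interest in Granite Services GmbH, giving 40% + 15% = 55%.
Chain via Granite Services GmbH → Slate Media Ltd → Brightpath Textiles S.p.A. (R2): 55% × 90% × 40% × 10% = 1.98% of Vantage Partners LP.

1.98%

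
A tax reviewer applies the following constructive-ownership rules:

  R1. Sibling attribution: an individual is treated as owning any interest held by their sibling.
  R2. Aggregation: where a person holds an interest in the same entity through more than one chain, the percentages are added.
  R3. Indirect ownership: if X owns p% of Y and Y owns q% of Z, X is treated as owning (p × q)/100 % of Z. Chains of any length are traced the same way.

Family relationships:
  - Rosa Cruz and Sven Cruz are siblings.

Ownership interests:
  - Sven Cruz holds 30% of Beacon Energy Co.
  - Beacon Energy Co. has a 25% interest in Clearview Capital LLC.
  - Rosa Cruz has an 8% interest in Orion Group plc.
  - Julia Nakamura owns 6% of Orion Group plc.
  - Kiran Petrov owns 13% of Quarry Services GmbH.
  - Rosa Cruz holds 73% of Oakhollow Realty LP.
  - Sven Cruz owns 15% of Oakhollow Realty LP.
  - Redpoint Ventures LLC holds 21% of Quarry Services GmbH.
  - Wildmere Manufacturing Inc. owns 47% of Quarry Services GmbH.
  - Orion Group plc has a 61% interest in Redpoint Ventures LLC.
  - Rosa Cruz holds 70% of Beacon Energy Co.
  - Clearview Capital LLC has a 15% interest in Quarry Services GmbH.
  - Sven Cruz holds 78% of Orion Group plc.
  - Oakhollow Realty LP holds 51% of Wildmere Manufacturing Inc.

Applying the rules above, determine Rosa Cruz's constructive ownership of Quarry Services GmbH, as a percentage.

35.8602%

By sibling attribution (R1), Rosa Cruz is treated as also owning Sven Cruz's interest in Beacon Energy Co, giving 70% + 30% = 100%.
By sibling attribution (R1), Rosa Cruz is treated as also owning Sven Cruz's interest in Orion Group plc, giving 8% + 78% = 86%.
By sibling attribution (R1), Rosa Cruz is treated as also owning Sven Cruz's interest in Oakhollow Realty LP, giving 73% + 15% = 88%.
Chain via Beacon Energy Co. → Clearview Capital LLC (R3): 100% × 25% × 15% = 3.75% of Quarry Services GmbH.
Chain via Orion Group plc → Redpoint Ventures LLC (R3): 86% × 61% × 21% = 11.0166% of Quarry Services GmbH.
Chain via Oakhollow Realty LP → Wildmere Manufacturing Inc. (R3): 88% × 51% × 47% = 21.0936% of Quarry Services GmbH.
Aggregating (R2): 3.75% + 11.0166% + 21.0936% = 35.8602%.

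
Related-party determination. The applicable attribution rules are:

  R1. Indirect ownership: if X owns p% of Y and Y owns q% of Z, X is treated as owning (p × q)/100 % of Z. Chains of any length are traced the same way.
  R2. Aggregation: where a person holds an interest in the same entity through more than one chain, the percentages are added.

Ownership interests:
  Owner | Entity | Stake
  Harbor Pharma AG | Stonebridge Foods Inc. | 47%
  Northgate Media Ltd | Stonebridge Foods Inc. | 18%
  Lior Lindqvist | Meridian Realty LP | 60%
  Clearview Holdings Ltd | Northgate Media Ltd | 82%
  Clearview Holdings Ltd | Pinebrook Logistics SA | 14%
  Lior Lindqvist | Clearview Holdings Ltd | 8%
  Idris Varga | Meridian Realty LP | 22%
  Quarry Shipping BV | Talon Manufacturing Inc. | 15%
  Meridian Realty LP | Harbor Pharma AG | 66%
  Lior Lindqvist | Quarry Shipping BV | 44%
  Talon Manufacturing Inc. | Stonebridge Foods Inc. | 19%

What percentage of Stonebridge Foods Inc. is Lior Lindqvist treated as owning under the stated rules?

Chain via Meridian Realty LP → Harbor Pharma AG (R1): 60% × 66% × 47% = 18.612% of Stonebridge Foods Inc.
Chain via Quarry Shipping BV → Talon Manufacturing Inc. (R1): 44% × 15% × 19% = 1.254% of Stonebridge Foods Inc.
Chain via Clearview Holdings Ltd → Northgate Media Ltd (R1): 8% × 82% × 18% = 1.1808% of Stonebridge Foods Inc.
Aggregating (R2): 18.612% + 1.254% + 1.1808% = 21.0468%.

21.0468%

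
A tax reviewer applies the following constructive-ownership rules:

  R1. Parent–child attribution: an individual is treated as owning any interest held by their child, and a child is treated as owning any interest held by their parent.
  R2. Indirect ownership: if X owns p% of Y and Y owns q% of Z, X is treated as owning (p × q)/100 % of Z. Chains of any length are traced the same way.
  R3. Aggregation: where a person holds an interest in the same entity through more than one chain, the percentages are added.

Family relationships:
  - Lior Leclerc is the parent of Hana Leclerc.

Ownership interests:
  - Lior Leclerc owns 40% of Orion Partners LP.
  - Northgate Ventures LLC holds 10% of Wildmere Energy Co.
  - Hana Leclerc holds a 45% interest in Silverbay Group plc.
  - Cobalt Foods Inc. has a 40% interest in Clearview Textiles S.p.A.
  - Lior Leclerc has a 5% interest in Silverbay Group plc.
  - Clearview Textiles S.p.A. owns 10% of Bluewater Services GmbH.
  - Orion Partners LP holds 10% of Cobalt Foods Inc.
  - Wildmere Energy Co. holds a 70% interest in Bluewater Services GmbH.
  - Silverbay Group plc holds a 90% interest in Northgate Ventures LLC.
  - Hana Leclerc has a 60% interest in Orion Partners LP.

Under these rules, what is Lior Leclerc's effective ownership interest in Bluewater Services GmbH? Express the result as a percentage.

By parent–child attribution (R1), Lior Leclerc is treated as also owning Hana Leclerc's interest in Orion Partners LP, giving 40% + 60% = 100%.
By parent–child attribution (R1), Lior Leclerc is treated as also owning Hana Leclerc's interest in Silverbay Group plc, giving 5% + 45% = 50%.
Chain via Orion Partners LP → Cobalt Foods Inc. → Clearview Textiles S.p.A. (R2): 100% × 10% × 40% × 10% = 0.4% of Bluewater Services GmbH.
Chain via Silverbay Group plc → Northgate Ventures LLC → Wildmere Energy Co. (R2): 50% × 90% × 10% × 70% = 3.15% of Bluewater Services GmbH.
Aggregating (R3): 0.4% + 3.15% = 3.55%.

3.55%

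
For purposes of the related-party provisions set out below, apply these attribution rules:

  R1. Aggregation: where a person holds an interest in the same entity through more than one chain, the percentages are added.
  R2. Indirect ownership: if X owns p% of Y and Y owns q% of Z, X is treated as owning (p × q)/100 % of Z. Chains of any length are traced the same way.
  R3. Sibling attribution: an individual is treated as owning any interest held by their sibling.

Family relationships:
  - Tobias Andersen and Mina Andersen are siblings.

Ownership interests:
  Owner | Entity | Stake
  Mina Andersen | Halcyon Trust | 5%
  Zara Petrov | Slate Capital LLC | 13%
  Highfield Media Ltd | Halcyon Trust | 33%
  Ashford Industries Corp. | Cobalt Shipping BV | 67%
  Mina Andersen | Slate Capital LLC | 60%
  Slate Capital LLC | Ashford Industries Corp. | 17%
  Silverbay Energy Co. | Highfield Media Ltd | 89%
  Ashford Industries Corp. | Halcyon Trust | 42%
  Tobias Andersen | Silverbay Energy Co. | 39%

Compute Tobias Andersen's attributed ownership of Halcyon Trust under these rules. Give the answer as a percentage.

By sibling attribution (R3), Tobias Andersen is treated as owning Mina Andersen's 60% interest in Slate Capital LLC.
By sibling attribution (R3), Tobias Andersen is treated as owning Mina Andersen's 5% interest in Halcyon Trust.
Chain via Silverbay Energy Co. → Highfield Media Ltd (R2): 39% × 89% × 33% = 11.4543% of Halcyon Trust.
Chain via Slate Capital LLC → Ashford Industries Corp. (R2): 60% × 17% × 42% = 4.284% of Halcyon Trust.
Direct interest in Halcyon Trust: 5%.
Aggregating (R1): 11.4543% + 4.284% + 5% = 20.7383%.

20.7383%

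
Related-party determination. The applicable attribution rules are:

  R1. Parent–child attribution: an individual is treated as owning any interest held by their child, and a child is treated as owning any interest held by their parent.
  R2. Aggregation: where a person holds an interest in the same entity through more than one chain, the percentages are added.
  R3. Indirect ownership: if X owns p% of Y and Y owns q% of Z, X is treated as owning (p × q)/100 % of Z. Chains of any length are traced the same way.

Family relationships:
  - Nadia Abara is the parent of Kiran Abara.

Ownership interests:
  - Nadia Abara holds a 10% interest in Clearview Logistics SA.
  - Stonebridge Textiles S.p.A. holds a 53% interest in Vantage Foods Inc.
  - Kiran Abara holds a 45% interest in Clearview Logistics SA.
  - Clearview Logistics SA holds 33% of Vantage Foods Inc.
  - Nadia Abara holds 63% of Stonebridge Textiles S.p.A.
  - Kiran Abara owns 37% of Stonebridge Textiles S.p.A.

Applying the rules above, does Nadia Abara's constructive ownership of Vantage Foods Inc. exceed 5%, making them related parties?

Yes

By parent–child attribution (R1), Nadia Abara is treated as also owning Kiran Abara's interest in Clearview Logistics SA, giving 10% + 45% = 55%.
By parent–child attribution (R1), Nadia Abara is treated as also owning Kiran Abara's interest in Stonebridge Textiles S.p.A, giving 63% + 37% = 100%.
Chain via Clearview Logistics SA (R3): 55% × 33% = 18.15% of Vantage Foods Inc.
Chain via Stonebridge Textiles S.p.A. (R3): 100% × 53% = 53% of Vantage Foods Inc.
Aggregating (R2): 18.15% + 53% = 71.15%.
71.15% exceeds the 5% threshold, so Nadia is a related party to Vantage Foods Inc.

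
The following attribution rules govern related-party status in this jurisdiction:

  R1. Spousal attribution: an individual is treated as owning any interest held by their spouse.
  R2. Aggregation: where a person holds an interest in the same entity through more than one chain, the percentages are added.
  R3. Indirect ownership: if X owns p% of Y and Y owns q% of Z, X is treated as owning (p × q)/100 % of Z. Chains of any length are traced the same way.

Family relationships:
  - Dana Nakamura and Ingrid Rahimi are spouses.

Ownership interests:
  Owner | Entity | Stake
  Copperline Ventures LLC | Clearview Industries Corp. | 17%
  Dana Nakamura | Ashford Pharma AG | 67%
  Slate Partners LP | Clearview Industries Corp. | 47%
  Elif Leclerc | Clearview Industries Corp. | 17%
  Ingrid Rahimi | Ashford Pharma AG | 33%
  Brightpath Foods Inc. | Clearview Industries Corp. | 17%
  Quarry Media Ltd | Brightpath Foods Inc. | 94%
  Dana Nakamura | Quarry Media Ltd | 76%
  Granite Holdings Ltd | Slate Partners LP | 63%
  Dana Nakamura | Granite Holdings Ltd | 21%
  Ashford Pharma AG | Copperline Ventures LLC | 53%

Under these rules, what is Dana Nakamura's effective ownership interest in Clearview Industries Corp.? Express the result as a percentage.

By spousal attribution (R1), Dana Nakamura is treated as also owning Ingrid Rahimi's interest in Ashford Pharma AG, giving 67% + 33% = 100%.
Chain via Ashford Pharma AG → Copperline Ventures LLC (R3): 100% × 53% × 17% = 9.01% of Clearview Industries Corp.
Chain via Quarry Media Ltd → Brightpath Foods Inc. (R3): 76% × 94% × 17% = 12.1448% of Clearview Industries Corp.
Chain via Granite Holdings Ltd → Slate Partners LP (R3): 21% × 63% × 47% = 6.2181% of Clearview Industries Corp.
Aggregating (R2): 9.01% + 12.1448% + 6.2181% = 27.3729%.

27.3729%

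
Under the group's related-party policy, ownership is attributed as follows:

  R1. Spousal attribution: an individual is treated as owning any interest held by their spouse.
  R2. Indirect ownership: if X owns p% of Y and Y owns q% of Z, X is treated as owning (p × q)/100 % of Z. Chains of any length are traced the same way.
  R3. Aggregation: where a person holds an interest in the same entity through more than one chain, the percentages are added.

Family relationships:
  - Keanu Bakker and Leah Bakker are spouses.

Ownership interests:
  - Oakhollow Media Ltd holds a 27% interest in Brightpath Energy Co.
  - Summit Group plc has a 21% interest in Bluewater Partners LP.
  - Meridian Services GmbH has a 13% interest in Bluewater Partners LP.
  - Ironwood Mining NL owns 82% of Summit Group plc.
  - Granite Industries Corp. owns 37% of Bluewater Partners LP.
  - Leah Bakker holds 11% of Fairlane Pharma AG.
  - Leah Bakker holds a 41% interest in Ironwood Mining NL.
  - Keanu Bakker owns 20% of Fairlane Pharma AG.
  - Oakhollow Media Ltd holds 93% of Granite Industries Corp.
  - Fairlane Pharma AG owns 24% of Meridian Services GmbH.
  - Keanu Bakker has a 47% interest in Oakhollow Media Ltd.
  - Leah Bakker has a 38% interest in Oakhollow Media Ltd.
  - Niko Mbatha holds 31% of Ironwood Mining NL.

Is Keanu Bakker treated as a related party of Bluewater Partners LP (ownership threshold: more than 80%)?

No

By spousal attribution (R1), Keanu Bakker is treated as also owning Leah Bakker's interest in Fairlane Pharma AG, giving 20% + 11% = 31%.
By spousal attribution (R1), Keanu Bakker is treated as also owning Leah Bakker's interest in Oakhollow Media Ltd, giving 47% + 38% = 85%.
By spousal attribution (R1), Keanu Bakker is treated as owning Leah Bakker's 41% interest in Ironwood Mining NL.
Chain via Fairlane Pharma AG → Meridian Services GmbH (R2): 31% × 24% × 13% = 0.9672% of Bluewater Partners LP.
Chain via Oakhollow Media Ltd → Granite Industries Corp. (R2): 85% × 93% × 37% = 29.2485% of Bluewater Partners LP.
Chain via Ironwood Mining NL → Summit Group plc (R2): 41% × 82% × 21% = 7.0602% of Bluewater Partners LP.
Aggregating (R3): 0.9672% + 29.2485% + 7.0602% = 37.2759%.
37.2759% does not exceed the 80% threshold, so Keanu is not a related party to Bluewater Partners LP.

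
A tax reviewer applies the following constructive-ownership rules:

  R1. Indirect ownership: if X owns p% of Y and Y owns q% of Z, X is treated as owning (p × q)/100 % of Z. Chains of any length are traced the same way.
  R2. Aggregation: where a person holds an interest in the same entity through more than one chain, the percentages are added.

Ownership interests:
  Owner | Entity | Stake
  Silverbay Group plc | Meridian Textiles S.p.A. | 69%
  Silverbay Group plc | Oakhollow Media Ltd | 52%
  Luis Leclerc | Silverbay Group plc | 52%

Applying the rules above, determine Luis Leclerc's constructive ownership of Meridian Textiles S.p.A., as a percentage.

35.88%

Chain via Silverbay Group plc (R1): 52% × 69% = 35.88% of Meridian Textiles S.p.A.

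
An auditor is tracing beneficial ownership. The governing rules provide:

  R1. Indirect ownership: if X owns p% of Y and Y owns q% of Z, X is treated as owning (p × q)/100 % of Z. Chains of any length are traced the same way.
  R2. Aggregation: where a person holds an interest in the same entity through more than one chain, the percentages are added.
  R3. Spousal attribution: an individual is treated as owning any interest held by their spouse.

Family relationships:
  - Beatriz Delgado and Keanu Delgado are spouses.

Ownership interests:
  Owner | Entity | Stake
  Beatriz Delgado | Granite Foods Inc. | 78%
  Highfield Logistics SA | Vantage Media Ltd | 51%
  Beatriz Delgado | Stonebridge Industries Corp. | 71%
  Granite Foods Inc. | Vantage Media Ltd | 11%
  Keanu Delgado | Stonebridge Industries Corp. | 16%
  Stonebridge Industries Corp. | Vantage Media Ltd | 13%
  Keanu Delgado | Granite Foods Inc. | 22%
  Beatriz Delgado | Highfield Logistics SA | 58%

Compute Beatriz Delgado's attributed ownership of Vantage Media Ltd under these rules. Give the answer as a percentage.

51.89%

By spousal attribution (R3), Beatriz Delgado is treated as also owning Keanu Delgado's interest in Granite Foods Inc, giving 78% + 22% = 100%.
By spousal attribution (R3), Beatriz Delgado is treated as also owning Keanu Delgado's interest in Stonebridge Industries Corp, giving 71% + 16% = 87%.
Chain via Granite Foods Inc. (R1): 100% × 11% = 11% of Vantage Media Ltd.
Chain via Stonebridge Industries Corp. (R1): 87% × 13% = 11.31% of Vantage Media Ltd.
Chain via Highfield Logistics SA (R1): 58% × 51% = 29.58% of Vantage Media Ltd.
Aggregating (R2): 11% + 11.31% + 29.58% = 51.89%.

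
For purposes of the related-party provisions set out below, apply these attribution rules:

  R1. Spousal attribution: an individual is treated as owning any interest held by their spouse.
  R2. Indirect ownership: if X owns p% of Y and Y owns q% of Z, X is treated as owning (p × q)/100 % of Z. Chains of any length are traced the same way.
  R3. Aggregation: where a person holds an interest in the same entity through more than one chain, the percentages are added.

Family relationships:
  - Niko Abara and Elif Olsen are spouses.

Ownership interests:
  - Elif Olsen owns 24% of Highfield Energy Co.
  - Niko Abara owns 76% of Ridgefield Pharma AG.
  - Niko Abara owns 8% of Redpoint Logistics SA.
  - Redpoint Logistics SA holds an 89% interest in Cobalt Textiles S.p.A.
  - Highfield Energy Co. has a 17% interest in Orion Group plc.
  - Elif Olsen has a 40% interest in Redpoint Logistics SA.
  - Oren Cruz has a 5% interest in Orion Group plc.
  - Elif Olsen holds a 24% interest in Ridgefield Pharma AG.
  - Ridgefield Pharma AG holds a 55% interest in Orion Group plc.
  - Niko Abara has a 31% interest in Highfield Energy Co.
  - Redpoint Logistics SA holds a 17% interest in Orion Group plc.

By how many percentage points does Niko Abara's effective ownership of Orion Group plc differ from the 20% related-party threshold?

52.51

By spousal attribution (R1), Niko Abara is treated as also owning Elif Olsen's interest in Redpoint Logistics SA, giving 8% + 40% = 48%.
By spousal attribution (R1), Niko Abara is treated as also owning Elif Olsen's interest in Ridgefield Pharma AG, giving 76% + 24% = 100%.
By spousal attribution (R1), Niko Abara is treated as also owning Elif Olsen's interest in Highfield Energy Co, giving 31% + 24% = 55%.
Chain via Redpoint Logistics SA (R2): 48% × 17% = 8.16% of Orion Group plc.
Chain via Ridgefield Pharma AG (R2): 100% × 55% = 55% of Orion Group plc.
Chain via Highfield Energy Co. (R2): 55% × 17% = 9.35% of Orion Group plc.
Aggregating (R3): 8.16% + 55% + 9.35% = 72.51%.
72.51% exceeds the 20% threshold by 52.51 percentage points.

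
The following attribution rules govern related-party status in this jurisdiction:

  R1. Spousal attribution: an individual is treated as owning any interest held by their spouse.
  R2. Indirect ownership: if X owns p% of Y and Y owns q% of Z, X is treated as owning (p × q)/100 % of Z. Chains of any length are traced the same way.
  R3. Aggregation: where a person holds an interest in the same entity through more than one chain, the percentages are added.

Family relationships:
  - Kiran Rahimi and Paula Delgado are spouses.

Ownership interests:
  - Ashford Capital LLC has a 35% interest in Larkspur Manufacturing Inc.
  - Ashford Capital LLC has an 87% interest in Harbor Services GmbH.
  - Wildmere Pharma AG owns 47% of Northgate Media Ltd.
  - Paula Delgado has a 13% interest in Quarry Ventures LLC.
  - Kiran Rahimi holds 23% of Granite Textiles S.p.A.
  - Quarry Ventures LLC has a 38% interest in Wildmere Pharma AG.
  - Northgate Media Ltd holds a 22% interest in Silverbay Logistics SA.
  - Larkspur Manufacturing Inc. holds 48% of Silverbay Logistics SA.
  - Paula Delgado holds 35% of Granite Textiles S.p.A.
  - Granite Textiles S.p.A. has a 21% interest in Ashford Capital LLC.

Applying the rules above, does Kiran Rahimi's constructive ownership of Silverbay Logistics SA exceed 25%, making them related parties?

By spousal attribution (R1), Kiran Rahimi is treated as also owning Paula Delgado's interest in Granite Textiles S.p.A, giving 23% + 35% = 58%.
By spousal attribution (R1), Kiran Rahimi is treated as owning Paula Delgado's 13% interest in Quarry Ventures LLC.
Chain via Granite Textiles S.p.A. → Ashford Capital LLC → Larkspur Manufacturing Inc. (R2): 58% × 21% × 35% × 48% = 2.04624% of Silverbay Logistics SA.
Chain via Quarry Ventures LLC → Wildmere Pharma AG → Northgate Media Ltd (R2): 13% × 38% × 47% × 22% = 0.510796% of Silverbay Logistics SA.
Aggregating (R3): 2.04624% + 0.510796% = 2.557036%.
2.557036% does not exceed the 25% threshold, so Kiran is not a related party to Silverbay Logistics SA.

No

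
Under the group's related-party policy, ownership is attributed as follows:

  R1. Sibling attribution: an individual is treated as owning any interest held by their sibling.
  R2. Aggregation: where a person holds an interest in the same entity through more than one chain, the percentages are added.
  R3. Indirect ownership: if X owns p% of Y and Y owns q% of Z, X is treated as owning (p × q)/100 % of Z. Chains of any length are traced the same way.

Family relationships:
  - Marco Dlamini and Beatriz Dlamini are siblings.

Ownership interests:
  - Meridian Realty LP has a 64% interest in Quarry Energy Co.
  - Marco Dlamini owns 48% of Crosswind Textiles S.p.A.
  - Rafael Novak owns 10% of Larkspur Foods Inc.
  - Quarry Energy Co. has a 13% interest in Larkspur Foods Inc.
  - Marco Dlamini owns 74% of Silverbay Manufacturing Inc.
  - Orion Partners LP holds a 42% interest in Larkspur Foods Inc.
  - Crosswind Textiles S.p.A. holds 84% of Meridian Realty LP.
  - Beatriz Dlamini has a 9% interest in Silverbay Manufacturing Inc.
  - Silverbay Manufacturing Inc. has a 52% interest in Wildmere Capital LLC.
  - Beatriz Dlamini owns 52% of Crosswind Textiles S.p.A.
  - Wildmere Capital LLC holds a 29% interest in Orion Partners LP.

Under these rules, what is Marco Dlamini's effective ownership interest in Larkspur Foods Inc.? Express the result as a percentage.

By sibling attribution (R1), Marco Dlamini is treated as also owning Beatriz Dlamini's interest in Silverbay Manufacturing Inc, giving 74% + 9% = 83%.
By sibling attribution (R1), Marco Dlamini is treated as also owning Beatriz Dlamini's interest in Crosswind Textiles S.p.A, giving 48% + 52% = 100%.
Chain via Silverbay Manufacturing Inc. → Wildmere Capital LLC → Orion Partners LP (R3): 83% × 52% × 29% × 42% = 5.256888% of Larkspur Foods Inc.
Chain via Crosswind Textiles S.p.A. → Meridian Realty LP → Quarry Energy Co. (R3): 100% × 84% × 64% × 13% = 6.9888% of Larkspur Foods Inc.
Aggregating (R2): 5.256888% + 6.9888% = 12.245688%.

12.245688%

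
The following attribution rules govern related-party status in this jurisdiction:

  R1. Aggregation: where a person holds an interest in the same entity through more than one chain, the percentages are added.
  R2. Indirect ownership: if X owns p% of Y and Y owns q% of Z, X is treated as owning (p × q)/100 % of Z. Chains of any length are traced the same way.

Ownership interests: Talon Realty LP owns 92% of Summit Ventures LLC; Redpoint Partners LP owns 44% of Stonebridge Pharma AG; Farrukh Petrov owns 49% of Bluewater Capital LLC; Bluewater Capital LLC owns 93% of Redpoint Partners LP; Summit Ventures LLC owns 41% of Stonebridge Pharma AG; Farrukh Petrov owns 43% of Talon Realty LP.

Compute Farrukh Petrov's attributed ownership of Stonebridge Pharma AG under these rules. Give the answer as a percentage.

Chain via Bluewater Capital LLC → Redpoint Partners LP (R2): 49% × 93% × 44% = 20.0508% of Stonebridge Pharma AG.
Chain via Talon Realty LP → Summit Ventures LLC (R2): 43% × 92% × 41% = 16.2196% of Stonebridge Pharma AG.
Aggregating (R1): 20.0508% + 16.2196% = 36.2704%.

36.2704%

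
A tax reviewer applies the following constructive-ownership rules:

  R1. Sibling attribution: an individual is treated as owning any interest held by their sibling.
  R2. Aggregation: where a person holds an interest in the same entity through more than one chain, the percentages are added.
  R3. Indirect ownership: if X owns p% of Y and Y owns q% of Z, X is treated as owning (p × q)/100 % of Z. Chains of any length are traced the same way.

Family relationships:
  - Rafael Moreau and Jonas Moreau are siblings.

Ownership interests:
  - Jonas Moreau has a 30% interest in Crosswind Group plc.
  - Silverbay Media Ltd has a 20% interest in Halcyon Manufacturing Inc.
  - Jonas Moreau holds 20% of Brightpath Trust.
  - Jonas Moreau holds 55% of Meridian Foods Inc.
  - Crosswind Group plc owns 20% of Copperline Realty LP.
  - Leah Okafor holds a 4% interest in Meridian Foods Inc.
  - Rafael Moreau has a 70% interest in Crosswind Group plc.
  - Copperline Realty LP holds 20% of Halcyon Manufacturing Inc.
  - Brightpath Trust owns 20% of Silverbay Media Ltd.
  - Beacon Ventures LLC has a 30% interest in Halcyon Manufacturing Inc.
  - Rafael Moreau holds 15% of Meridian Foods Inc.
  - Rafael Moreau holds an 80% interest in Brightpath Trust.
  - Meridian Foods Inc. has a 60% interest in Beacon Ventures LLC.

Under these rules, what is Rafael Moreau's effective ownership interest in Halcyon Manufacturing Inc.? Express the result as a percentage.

By sibling attribution (R1), Rafael Moreau is treated as also owning Jonas Moreau's interest in Crosswind Group plc, giving 70% + 30% = 100%.
By sibling attribution (R1), Rafael Moreau is treated as also owning Jonas Moreau's interest in Brightpath Trust, giving 80% + 20% = 100%.
By sibling attribution (R1), Rafael Moreau is treated as also owning Jonas Moreau's interest in Meridian Foods Inc, giving 15% + 55% = 70%.
Chain via Crosswind Group plc → Copperline Realty LP (R3): 100% × 20% × 20% = 4% of Halcyon Manufacturing Inc.
Chain via Brightpath Trust → Silverbay Media Ltd (R3): 100% × 20% × 20% = 4% of Halcyon Manufacturing Inc.
Chain via Meridian Foods Inc. → Beacon Ventures LLC (R3): 70% × 60% × 30% = 12.6% of Halcyon Manufacturing Inc.
Aggregating (R2): 4% + 4% + 12.6% = 20.6%.

20.6%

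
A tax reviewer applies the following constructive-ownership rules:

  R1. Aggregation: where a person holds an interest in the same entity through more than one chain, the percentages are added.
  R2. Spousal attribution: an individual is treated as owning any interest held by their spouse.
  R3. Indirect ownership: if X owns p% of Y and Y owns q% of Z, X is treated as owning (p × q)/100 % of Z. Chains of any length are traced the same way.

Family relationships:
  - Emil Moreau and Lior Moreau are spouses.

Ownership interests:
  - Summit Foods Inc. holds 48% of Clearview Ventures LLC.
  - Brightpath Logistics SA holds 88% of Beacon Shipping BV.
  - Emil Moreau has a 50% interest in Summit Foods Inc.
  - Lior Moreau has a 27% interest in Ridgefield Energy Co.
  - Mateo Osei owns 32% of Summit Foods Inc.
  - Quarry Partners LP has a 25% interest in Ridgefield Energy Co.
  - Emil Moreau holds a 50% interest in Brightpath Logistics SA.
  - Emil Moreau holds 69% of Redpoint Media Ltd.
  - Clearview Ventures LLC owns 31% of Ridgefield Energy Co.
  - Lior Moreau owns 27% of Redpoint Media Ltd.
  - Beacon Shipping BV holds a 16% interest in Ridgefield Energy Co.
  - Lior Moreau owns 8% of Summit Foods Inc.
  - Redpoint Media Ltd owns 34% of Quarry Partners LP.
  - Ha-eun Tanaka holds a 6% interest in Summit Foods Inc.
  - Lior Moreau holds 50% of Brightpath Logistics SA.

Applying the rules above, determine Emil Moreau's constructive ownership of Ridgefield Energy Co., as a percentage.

By spousal attribution (R2), Emil Moreau is treated as also owning Lior Moreau's interest in Redpoint Media Ltd, giving 69% + 27% = 96%.
By spousal attribution (R2), Emil Moreau is treated as also owning Lior Moreau's interest in Brightpath Logistics SA, giving 50% + 50% = 100%.
By spousal attribution (R2), Emil Moreau is treated as also owning Lior Moreau's interest in Summit Foods Inc, giving 50% + 8% = 58%.
By spousal attribution (R2), Emil Moreau is treated as owning Lior Moreau's 27% interest in Ridgefield Energy Co.
Chain via Redpoint Media Ltd → Quarry Partners LP (R3): 96% × 34% × 25% = 8.16% of Ridgefield Energy Co.
Chain via Brightpath Logistics SA → Beacon Shipping BV (R3): 100% × 88% × 16% = 14.08% of Ridgefield Energy Co.
Chain via Summit Foods Inc. → Clearview Ventures LLC (R3): 58% × 48% × 31% = 8.6304% of Ridgefield Energy Co.
Direct interest in Ridgefield Energy Co: 27%.
Aggregating (R1): 8.16% + 14.08% + 8.6304% + 27% = 57.8704%.

57.8704%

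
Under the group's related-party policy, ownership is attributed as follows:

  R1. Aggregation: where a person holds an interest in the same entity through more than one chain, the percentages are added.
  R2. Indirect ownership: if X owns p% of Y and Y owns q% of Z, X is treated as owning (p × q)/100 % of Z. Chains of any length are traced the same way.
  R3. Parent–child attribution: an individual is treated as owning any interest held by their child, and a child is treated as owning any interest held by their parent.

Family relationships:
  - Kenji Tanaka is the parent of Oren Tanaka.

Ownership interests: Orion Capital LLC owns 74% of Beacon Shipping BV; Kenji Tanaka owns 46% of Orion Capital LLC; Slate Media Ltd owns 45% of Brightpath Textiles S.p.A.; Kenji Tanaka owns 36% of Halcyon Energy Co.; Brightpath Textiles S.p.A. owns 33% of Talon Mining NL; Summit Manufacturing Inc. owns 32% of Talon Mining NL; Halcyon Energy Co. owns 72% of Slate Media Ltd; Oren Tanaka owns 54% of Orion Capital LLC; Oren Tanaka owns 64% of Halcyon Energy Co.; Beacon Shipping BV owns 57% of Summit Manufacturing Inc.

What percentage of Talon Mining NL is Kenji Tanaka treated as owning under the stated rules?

By parent–child attribution (R3), Kenji Tanaka is treated as also owning Oren Tanaka's interest in Halcyon Energy Co, giving 36% + 64% = 100%.
By parent–child attribution (R3), Kenji Tanaka is treated as also owning Oren Tanaka's interest in Orion Capital LLC, giving 46% + 54% = 100%.
Chain via Halcyon Energy Co. → Slate Media Ltd → Brightpath Textiles S.p.A. (R2): 100% × 72% × 45% × 33% = 10.692% of Talon Mining NL.
Chain via Orion Capital LLC → Beacon Shipping BV → Summit Manufacturing Inc. (R2): 100% × 74% × 57% × 32% = 13.4976% of Talon Mining NL.
Aggregating (R1): 10.692% + 13.4976% = 24.1896%.

24.1896%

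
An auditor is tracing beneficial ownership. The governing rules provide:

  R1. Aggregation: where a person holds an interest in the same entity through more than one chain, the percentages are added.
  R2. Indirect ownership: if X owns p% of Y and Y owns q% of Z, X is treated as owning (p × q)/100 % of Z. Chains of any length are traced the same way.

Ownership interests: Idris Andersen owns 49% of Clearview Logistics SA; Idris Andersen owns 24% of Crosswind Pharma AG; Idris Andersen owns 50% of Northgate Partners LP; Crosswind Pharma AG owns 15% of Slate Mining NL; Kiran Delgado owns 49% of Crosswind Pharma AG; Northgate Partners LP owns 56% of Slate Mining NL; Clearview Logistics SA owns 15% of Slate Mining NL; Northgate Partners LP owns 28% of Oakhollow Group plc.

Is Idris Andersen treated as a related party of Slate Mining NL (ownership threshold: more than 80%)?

No

Chain via Clearview Logistics SA (R2): 49% × 15% = 7.35% of Slate Mining NL.
Chain via Crosswind Pharma AG (R2): 24% × 15% = 3.6% of Slate Mining NL.
Chain via Northgate Partners LP (R2): 50% × 56% = 28% of Slate Mining NL.
Aggregating (R1): 7.35% + 3.6% + 28% = 38.95%.
38.95% does not exceed the 80% threshold, so Idris is not a related party to Slate Mining NL.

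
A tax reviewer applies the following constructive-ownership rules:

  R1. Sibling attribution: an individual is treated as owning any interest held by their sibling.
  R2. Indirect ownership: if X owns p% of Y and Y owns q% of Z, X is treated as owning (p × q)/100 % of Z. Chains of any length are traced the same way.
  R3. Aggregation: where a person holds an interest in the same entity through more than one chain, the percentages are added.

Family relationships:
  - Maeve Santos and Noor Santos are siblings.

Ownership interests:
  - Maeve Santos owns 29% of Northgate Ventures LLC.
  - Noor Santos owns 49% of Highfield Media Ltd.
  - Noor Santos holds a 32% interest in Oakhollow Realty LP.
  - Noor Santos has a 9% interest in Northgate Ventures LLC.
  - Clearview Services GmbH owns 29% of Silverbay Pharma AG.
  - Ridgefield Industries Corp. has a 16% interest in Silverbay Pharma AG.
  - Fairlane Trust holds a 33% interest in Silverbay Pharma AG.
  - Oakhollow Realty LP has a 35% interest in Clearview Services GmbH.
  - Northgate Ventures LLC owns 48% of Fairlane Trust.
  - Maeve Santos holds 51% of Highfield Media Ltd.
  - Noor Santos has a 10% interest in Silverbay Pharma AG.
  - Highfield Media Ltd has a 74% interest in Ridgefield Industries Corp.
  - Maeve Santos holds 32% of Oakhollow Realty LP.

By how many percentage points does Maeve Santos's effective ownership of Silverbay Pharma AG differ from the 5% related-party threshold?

29.3552

By sibling attribution (R1), Maeve Santos is treated as also owning Noor Santos's interest in Oakhollow Realty LP, giving 32% + 32% = 64%.
By sibling attribution (R1), Maeve Santos is treated as also owning Noor Santos's interest in Highfield Media Ltd, giving 51% + 49% = 100%.
By sibling attribution (R1), Maeve Santos is treated as also owning Noor Santos's interest in Northgate Ventures LLC, giving 29% + 9% = 38%.
By sibling attribution (R1), Maeve Santos is treated as owning Noor Santos's 10% interest in Silverbay Pharma AG.
Chain via Oakhollow Realty LP → Clearview Services GmbH (R2): 64% × 35% × 29% = 6.496% of Silverbay Pharma AG.
Chain via Highfield Media Ltd → Ridgefield Industries Corp. (R2): 100% × 74% × 16% = 11.84% of Silverbay Pharma AG.
Chain via Northgate Ventures LLC → Fairlane Trust (R2): 38% × 48% × 33% = 6.0192% of Silverbay Pharma AG.
Direct interest in Silverbay Pharma AG: 10%.
Aggregating (R3): 6.496% + 11.84% + 6.0192% + 10% = 34.3552%.
34.3552% exceeds the 5% threshold by 29.3552 percentage points.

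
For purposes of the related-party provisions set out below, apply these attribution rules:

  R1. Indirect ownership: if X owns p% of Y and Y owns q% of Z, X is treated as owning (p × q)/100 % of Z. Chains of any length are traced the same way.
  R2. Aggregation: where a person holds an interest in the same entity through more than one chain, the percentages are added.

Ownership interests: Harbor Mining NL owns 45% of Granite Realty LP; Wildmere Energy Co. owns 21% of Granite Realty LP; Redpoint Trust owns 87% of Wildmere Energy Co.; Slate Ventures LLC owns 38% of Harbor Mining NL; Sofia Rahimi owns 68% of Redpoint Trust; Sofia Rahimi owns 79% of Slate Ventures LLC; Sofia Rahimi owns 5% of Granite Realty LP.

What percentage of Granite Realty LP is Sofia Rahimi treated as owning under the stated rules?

Chain via Slate Ventures LLC → Harbor Mining NL (R1): 79% × 38% × 45% = 13.509% of Granite Realty LP.
Chain via Redpoint Trust → Wildmere Energy Co. (R1): 68% × 87% × 21% = 12.4236% of Granite Realty LP.
Direct interest in Granite Realty LP: 5%.
Aggregating (R2): 13.509% + 12.4236% + 5% = 30.9326%.

30.9326%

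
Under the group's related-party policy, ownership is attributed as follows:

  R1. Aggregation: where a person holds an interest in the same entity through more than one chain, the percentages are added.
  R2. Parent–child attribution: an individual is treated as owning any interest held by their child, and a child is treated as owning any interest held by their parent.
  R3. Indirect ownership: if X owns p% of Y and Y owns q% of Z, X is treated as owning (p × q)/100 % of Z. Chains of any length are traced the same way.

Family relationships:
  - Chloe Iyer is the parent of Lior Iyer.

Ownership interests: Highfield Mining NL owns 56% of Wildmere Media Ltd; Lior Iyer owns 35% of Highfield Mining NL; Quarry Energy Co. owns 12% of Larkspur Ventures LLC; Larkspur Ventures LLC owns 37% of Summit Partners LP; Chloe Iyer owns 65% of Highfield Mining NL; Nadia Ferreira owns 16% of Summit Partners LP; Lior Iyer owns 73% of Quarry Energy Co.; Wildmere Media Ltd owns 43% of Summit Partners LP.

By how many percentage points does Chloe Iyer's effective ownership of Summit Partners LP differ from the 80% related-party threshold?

By parent–child attribution (R2), Chloe Iyer is treated as also owning Lior Iyer's interest in Highfield Mining NL, giving 65% + 35% = 100%.
By parent–child attribution (R2), Chloe Iyer is treated as owning Lior Iyer's 73% interest in Quarry Energy Co.
Chain via Highfield Mining NL → Wildmere Media Ltd (R3): 100% × 56% × 43% = 24.08% of Summit Partners LP.
Chain via Quarry Energy Co. → Larkspur Ventures LLC (R3): 73% × 12% × 37% = 3.2412% of Summit Partners LP.
Aggregating (R1): 24.08% + 3.2412% = 27.3212%.
27.3212% falls short of the 80% threshold by 52.6788 percentage points.

52.6788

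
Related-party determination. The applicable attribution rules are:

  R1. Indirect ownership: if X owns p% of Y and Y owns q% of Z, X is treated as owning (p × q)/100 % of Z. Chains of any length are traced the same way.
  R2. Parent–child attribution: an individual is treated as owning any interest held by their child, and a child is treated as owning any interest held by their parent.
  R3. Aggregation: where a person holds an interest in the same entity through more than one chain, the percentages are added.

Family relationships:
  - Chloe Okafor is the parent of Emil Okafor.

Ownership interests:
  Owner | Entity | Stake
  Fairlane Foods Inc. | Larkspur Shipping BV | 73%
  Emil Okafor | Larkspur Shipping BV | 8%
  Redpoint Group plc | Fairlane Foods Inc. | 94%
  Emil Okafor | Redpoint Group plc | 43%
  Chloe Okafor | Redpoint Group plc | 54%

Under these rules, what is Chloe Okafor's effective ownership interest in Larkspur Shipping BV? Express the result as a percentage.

74.5614%

By parent–child attribution (R2), Chloe Okafor is treated as also owning Emil Okafor's interest in Redpoint Group plc, giving 54% + 43% = 97%.
By parent–child attribution (R2), Chloe Okafor is treated as owning Emil Okafor's 8% interest in Larkspur Shipping BV.
Chain via Redpoint Group plc → Fairlane Foods Inc. (R1): 97% × 94% × 73% = 66.5614% of Larkspur Shipping BV.
Direct interest in Larkspur Shipping BV: 8%.
Aggregating (R3): 66.5614% + 8% = 74.5614%.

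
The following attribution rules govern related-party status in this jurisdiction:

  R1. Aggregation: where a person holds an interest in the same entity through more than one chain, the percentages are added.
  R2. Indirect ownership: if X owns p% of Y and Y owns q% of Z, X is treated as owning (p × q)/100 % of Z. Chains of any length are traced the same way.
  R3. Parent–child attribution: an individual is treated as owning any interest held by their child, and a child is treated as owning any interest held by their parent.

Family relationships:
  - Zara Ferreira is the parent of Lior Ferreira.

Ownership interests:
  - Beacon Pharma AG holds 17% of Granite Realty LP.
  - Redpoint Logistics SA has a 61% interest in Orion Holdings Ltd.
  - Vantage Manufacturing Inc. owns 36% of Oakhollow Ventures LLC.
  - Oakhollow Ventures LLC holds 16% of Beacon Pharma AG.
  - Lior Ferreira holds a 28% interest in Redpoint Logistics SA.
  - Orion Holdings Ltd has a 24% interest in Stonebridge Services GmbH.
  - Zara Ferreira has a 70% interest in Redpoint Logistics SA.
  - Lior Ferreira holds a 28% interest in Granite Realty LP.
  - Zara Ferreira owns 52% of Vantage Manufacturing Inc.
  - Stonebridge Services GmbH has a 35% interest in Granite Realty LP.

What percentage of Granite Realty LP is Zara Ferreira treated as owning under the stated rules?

33.530704%

By parent–child attribution (R3), Zara Ferreira is treated as also owning Lior Ferreira's interest in Redpoint Logistics SA, giving 70% + 28% = 98%.
By parent–child attribution (R3), Zara Ferreira is treated as owning Lior Ferreira's 28% interest in Granite Realty LP.
Chain via Redpoint Logistics SA → Orion Holdings Ltd → Stonebridge Services GmbH (R2): 98% × 61% × 24% × 35% = 5.02152% of Granite Realty LP.
Chain via Vantage Manufacturing Inc. → Oakhollow Ventures LLC → Beacon Pharma AG (R2): 52% × 36% × 16% × 17% = 0.509184% of Granite Realty LP.
Direct interest in Granite Realty LP: 28%.
Aggregating (R1): 5.02152% + 0.509184% + 28% = 33.530704%.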